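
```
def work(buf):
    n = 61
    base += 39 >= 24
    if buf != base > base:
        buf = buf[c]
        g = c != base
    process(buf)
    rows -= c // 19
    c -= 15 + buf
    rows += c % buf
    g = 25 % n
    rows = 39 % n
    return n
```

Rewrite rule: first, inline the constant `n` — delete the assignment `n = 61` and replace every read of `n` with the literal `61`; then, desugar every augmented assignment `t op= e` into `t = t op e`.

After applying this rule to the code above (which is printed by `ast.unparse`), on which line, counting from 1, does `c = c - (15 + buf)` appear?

8

Transformed code:
def work(buf):
    base = base + (39 >= 24)
    if buf != base > base:
        buf = buf[c]
        g = c != base
    process(buf)
    rows = rows - c // 19
    c = c - (15 + buf)
    rows = rows + c % buf
    g = 25 % 61
    rows = 39 % 61
    return 61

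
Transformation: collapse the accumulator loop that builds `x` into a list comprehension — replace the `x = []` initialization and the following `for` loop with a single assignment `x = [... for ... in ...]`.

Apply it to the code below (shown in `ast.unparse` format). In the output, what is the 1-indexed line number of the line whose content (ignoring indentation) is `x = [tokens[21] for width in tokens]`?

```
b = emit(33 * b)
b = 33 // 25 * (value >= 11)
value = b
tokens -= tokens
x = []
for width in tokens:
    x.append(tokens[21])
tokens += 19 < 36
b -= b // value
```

5

Transformed code:
b = emit(33 * b)
b = 33 // 25 * (value >= 11)
value = b
tokens -= tokens
x = [tokens[21] for width in tokens]
tokens += 19 < 36
b -= b // value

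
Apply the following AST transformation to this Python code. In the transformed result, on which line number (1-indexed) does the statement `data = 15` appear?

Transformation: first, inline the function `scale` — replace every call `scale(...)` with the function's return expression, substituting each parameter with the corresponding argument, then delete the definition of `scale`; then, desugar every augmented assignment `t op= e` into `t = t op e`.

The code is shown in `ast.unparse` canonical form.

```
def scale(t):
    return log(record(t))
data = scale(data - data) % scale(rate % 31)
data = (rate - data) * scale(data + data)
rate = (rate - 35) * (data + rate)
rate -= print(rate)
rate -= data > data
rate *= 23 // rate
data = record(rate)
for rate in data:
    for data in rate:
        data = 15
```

10

Transformed code:
data = log(record(data - data)) % log(record(rate % 31))
data = (rate - data) * log(record(data + data))
rate = (rate - 35) * (data + rate)
rate = rate - print(rate)
rate = rate - (data > data)
rate = rate * (23 // rate)
data = record(rate)
for rate in data:
    for data in rate:
        data = 15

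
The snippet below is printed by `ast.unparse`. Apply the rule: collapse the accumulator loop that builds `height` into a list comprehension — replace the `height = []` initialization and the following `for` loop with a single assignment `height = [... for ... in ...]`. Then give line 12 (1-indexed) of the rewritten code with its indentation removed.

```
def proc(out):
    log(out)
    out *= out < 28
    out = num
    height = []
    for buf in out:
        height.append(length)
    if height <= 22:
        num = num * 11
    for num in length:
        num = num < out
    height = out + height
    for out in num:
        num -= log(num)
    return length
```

num -= log(num)

Transformed code:
def proc(out):
    log(out)
    out *= out < 28
    out = num
    height = [length for buf in out]
    if height <= 22:
        num = num * 11
    for num in length:
        num = num < out
    height = out + height
    for out in num:
        num -= log(num)
    return length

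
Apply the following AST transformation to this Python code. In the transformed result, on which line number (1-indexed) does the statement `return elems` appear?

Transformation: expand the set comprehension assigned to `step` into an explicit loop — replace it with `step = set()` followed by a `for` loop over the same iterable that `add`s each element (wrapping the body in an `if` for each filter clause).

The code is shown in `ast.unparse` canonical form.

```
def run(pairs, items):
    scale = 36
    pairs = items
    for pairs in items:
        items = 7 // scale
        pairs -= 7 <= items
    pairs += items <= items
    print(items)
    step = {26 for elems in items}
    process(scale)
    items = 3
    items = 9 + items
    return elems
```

15

Transformed code:
def run(pairs, items):
    scale = 36
    pairs = items
    for pairs in items:
        items = 7 // scale
        pairs -= 7 <= items
    pairs += items <= items
    print(items)
    step = set()
    for elems in items:
        step.add(26)
    process(scale)
    items = 3
    items = 9 + items
    return elems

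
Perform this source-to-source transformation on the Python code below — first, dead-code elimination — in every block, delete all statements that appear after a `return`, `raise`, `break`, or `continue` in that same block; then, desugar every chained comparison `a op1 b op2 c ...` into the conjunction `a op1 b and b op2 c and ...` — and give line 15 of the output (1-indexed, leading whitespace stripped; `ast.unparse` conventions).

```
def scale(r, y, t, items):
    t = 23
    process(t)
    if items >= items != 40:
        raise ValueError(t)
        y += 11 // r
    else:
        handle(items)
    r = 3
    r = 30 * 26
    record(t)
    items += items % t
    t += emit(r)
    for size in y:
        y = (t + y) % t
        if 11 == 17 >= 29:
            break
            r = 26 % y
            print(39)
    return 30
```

Transformed code:
def scale(r, y, t, items):
    t = 23
    process(t)
    if items >= items and items != 40:
        raise ValueError(t)
    else:
        handle(items)
    r = 3
    r = 30 * 26
    record(t)
    items += items % t
    t += emit(r)
    for size in y:
        y = (t + y) % t
        if 11 == 17 and 17 >= 29:
            break
    return 30

if 11 == 17 and 17 >= 29:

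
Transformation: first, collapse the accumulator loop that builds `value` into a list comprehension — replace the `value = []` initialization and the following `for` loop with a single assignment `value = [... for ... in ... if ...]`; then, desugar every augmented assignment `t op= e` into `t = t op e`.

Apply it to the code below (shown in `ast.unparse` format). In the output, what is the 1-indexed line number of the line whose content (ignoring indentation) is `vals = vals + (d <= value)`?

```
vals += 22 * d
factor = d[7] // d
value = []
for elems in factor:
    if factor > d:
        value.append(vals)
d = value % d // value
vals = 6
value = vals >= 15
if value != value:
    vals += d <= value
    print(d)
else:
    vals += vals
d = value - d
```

8

Transformed code:
vals = vals + 22 * d
factor = d[7] // d
value = [vals for elems in factor if factor > d]
d = value % d // value
vals = 6
value = vals >= 15
if value != value:
    vals = vals + (d <= value)
    print(d)
else:
    vals = vals + vals
d = value - d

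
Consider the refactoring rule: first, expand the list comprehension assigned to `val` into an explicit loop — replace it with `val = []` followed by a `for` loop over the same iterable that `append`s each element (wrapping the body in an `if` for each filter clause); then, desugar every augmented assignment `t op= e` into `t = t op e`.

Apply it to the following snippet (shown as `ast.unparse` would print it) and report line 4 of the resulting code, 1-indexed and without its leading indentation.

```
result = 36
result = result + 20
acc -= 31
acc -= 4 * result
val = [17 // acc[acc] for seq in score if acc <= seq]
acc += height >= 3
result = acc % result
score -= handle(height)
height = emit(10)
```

acc = acc - 4 * result

Transformed code:
result = 36
result = result + 20
acc = acc - 31
acc = acc - 4 * result
val = []
for seq in score:
    if acc <= seq:
        val.append(17 // acc[acc])
acc = acc + (height >= 3)
result = acc % result
score = score - handle(height)
height = emit(10)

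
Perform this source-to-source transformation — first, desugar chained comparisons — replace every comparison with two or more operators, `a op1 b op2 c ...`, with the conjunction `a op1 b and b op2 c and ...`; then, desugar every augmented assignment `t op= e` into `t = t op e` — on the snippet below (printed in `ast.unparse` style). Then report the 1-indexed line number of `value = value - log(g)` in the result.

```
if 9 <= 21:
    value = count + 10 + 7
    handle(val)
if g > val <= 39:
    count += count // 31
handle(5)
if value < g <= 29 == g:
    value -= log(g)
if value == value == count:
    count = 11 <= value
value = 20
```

8

Transformed code:
if 9 <= 21:
    value = count + 10 + 7
    handle(val)
if g > val and val <= 39:
    count = count + count // 31
handle(5)
if value < g and g <= 29 and (29 == g):
    value = value - log(g)
if value == value and value == count:
    count = 11 <= value
value = 20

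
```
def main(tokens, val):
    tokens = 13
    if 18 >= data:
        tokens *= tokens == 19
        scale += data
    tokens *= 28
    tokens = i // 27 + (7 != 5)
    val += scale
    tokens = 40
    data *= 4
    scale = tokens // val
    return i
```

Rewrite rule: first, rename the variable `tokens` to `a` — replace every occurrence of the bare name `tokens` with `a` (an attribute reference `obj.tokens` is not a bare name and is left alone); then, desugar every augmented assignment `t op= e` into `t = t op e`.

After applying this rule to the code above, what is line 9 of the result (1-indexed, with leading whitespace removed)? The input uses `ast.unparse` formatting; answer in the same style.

a = 40

Transformed code:
def main(a, val):
    a = 13
    if 18 >= data:
        a = a * (a == 19)
        scale = scale + data
    a = a * 28
    a = i // 27 + (7 != 5)
    val = val + scale
    a = 40
    data = data * 4
    scale = a // val
    return i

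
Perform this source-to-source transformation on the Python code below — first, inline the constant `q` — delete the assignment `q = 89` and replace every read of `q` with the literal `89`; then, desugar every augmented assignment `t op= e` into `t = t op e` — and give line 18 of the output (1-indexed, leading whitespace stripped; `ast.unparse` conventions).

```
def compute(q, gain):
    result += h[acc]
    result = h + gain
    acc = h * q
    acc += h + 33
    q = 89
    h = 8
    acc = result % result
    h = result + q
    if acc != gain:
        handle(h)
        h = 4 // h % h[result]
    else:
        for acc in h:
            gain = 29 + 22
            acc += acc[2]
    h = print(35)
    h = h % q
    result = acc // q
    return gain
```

Transformed code:
def compute(q, gain):
    result = result + h[acc]
    result = h + gain
    acc = h * 89
    acc = acc + (h + 33)
    h = 8
    acc = result % result
    h = result + 89
    if acc != gain:
        handle(h)
        h = 4 // h % h[result]
    else:
        for acc in h:
            gain = 29 + 22
            acc = acc + acc[2]
    h = print(35)
    h = h % 89
    result = acc // 89
    return gain

result = acc // 89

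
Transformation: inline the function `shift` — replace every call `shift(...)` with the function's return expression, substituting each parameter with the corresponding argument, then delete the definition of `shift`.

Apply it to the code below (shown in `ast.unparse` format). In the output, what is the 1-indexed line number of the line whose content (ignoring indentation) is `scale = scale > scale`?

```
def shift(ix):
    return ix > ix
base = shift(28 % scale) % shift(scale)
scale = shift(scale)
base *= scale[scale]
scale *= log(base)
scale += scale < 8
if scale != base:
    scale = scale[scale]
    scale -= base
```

Transformed code:
base = (28 % scale > 28 % scale) % (scale > scale)
scale = scale > scale
base *= scale[scale]
scale *= log(base)
scale += scale < 8
if scale != base:
    scale = scale[scale]
    scale -= base

2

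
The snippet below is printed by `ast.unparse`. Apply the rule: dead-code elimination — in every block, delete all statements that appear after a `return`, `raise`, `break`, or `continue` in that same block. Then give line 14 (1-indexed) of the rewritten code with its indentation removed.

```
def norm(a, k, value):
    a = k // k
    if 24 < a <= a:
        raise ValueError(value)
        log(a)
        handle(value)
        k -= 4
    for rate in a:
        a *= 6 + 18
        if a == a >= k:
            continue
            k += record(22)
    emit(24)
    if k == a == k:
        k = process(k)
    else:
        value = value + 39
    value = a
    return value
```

Transformed code:
def norm(a, k, value):
    a = k // k
    if 24 < a <= a:
        raise ValueError(value)
    for rate in a:
        a *= 6 + 18
        if a == a >= k:
            continue
    emit(24)
    if k == a == k:
        k = process(k)
    else:
        value = value + 39
    value = a
    return value

value = a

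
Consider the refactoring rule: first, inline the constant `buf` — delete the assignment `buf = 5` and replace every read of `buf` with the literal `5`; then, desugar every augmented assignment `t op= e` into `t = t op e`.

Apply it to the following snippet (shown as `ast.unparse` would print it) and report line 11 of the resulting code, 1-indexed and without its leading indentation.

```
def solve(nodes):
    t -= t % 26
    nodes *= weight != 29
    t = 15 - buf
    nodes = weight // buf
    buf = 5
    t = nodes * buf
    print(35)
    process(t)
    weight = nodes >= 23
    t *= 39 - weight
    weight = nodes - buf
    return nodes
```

weight = nodes - 5

Transformed code:
def solve(nodes):
    t = t - t % 26
    nodes = nodes * (weight != 29)
    t = 15 - 5
    nodes = weight // 5
    t = nodes * 5
    print(35)
    process(t)
    weight = nodes >= 23
    t = t * (39 - weight)
    weight = nodes - 5
    return nodes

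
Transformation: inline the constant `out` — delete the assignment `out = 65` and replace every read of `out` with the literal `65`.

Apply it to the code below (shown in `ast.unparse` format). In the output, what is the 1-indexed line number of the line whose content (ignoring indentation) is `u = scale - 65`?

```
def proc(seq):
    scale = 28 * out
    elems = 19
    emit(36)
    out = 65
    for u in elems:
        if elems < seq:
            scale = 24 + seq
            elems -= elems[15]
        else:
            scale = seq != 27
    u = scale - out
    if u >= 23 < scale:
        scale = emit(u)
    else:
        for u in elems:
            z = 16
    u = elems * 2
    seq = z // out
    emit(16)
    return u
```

Transformed code:
def proc(seq):
    scale = 28 * 65
    elems = 19
    emit(36)
    for u in elems:
        if elems < seq:
            scale = 24 + seq
            elems -= elems[15]
        else:
            scale = seq != 27
    u = scale - 65
    if u >= 23 < scale:
        scale = emit(u)
    else:
        for u in elems:
            z = 16
    u = elems * 2
    seq = z // 65
    emit(16)
    return u

11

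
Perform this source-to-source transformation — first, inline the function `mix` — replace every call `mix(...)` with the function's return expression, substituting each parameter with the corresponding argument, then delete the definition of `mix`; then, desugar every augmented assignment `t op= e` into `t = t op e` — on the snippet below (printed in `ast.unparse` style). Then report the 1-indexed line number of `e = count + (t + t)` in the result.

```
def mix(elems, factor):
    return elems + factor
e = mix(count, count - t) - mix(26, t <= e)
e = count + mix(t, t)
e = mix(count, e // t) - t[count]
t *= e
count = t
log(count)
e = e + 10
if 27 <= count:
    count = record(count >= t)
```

Transformed code:
e = count + (count - t) - (26 + (t <= e))
e = count + (t + t)
e = count + e // t - t[count]
t = t * e
count = t
log(count)
e = e + 10
if 27 <= count:
    count = record(count >= t)

2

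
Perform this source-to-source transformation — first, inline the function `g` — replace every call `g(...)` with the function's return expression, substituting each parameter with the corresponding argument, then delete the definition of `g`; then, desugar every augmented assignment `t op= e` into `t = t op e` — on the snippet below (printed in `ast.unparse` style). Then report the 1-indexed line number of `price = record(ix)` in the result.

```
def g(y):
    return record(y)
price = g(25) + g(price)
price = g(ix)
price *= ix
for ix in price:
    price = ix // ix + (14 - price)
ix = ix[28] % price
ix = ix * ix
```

Transformed code:
price = record(25) + record(price)
price = record(ix)
price = price * ix
for ix in price:
    price = ix // ix + (14 - price)
ix = ix[28] % price
ix = ix * ix

2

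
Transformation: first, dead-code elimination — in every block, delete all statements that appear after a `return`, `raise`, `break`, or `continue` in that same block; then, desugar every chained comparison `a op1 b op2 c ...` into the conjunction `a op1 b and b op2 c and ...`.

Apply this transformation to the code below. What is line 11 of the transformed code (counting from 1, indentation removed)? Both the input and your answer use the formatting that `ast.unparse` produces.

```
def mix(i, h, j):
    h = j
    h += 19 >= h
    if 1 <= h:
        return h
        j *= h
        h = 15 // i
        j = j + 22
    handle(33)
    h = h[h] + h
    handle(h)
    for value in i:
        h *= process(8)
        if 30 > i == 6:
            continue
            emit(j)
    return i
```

if 30 > i and i == 6:

Transformed code:
def mix(i, h, j):
    h = j
    h += 19 >= h
    if 1 <= h:
        return h
    handle(33)
    h = h[h] + h
    handle(h)
    for value in i:
        h *= process(8)
        if 30 > i and i == 6:
            continue
    return i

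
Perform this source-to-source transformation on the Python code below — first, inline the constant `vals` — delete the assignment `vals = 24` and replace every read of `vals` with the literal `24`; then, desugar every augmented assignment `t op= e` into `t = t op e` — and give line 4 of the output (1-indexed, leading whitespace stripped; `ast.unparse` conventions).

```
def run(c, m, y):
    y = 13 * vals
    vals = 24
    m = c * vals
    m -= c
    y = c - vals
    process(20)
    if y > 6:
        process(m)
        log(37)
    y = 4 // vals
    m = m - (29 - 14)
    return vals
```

m = m - c

Transformed code:
def run(c, m, y):
    y = 13 * 24
    m = c * 24
    m = m - c
    y = c - 24
    process(20)
    if y > 6:
        process(m)
        log(37)
    y = 4 // 24
    m = m - (29 - 14)
    return 24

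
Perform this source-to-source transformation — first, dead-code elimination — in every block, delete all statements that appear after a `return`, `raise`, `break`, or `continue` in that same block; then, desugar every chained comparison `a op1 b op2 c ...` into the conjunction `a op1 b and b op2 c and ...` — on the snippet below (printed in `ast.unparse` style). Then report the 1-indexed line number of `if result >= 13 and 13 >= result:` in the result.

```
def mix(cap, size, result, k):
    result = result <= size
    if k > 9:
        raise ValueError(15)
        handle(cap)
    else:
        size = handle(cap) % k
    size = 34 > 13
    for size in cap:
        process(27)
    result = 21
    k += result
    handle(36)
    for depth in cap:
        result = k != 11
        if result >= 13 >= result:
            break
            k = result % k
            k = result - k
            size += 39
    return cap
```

15

Transformed code:
def mix(cap, size, result, k):
    result = result <= size
    if k > 9:
        raise ValueError(15)
    else:
        size = handle(cap) % k
    size = 34 > 13
    for size in cap:
        process(27)
    result = 21
    k += result
    handle(36)
    for depth in cap:
        result = k != 11
        if result >= 13 and 13 >= result:
            break
    return cap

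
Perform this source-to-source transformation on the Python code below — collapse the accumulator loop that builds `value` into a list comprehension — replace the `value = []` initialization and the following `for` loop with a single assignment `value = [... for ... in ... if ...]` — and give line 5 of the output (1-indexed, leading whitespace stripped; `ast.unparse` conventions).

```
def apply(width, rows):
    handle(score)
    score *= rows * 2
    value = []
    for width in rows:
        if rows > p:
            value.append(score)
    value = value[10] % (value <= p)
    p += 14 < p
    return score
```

value = value[10] % (value <= p)

Transformed code:
def apply(width, rows):
    handle(score)
    score *= rows * 2
    value = [score for width in rows if rows > p]
    value = value[10] % (value <= p)
    p += 14 < p
    return score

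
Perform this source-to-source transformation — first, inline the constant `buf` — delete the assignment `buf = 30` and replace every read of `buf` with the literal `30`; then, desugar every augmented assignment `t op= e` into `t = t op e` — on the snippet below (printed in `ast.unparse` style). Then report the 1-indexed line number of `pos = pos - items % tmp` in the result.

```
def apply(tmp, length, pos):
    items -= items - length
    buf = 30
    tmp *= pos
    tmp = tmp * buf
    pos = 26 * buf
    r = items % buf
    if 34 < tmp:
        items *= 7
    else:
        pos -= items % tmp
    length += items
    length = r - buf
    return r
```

10

Transformed code:
def apply(tmp, length, pos):
    items = items - (items - length)
    tmp = tmp * pos
    tmp = tmp * 30
    pos = 26 * 30
    r = items % 30
    if 34 < tmp:
        items = items * 7
    else:
        pos = pos - items % tmp
    length = length + items
    length = r - 30
    return r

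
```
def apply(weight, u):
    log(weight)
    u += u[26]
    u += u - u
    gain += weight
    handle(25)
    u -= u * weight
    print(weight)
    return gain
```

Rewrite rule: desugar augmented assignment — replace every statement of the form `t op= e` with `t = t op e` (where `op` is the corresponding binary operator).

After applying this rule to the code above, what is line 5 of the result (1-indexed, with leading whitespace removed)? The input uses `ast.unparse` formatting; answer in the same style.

Transformed code:
def apply(weight, u):
    log(weight)
    u = u + u[26]
    u = u + (u - u)
    gain = gain + weight
    handle(25)
    u = u - u * weight
    print(weight)
    return gain

gain = gain + weight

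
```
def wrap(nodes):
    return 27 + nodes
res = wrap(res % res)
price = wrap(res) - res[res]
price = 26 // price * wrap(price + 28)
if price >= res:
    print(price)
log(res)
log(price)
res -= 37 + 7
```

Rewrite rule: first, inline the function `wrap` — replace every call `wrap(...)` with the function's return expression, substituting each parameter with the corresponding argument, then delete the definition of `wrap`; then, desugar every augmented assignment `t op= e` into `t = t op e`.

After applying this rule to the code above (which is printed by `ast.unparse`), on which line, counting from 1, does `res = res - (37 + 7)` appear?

8

Transformed code:
res = 27 + res % res
price = 27 + res - res[res]
price = 26 // price * (27 + (price + 28))
if price >= res:
    print(price)
log(res)
log(price)
res = res - (37 + 7)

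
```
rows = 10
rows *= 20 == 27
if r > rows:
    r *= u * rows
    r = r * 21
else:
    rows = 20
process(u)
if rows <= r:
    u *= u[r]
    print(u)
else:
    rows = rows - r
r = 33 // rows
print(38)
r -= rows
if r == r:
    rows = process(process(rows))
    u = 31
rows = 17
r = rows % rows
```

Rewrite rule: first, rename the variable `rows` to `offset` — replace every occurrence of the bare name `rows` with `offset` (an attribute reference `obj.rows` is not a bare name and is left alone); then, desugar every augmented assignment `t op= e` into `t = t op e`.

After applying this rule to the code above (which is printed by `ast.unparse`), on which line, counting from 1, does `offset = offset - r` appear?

Transformed code:
offset = 10
offset = offset * (20 == 27)
if r > offset:
    r = r * (u * offset)
    r = r * 21
else:
    offset = 20
process(u)
if offset <= r:
    u = u * u[r]
    print(u)
else:
    offset = offset - r
r = 33 // offset
print(38)
r = r - offset
if r == r:
    offset = process(process(offset))
    u = 31
offset = 17
r = offset % offset

13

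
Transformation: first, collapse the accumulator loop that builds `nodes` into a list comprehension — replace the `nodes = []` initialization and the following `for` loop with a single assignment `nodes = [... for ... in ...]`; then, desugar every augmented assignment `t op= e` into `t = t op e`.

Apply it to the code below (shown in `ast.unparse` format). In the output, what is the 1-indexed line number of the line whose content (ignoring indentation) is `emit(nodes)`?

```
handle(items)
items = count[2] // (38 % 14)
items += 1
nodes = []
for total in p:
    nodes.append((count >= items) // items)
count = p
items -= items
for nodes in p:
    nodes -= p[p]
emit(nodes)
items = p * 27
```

Transformed code:
handle(items)
items = count[2] // (38 % 14)
items = items + 1
nodes = [(count >= items) // items for total in p]
count = p
items = items - items
for nodes in p:
    nodes = nodes - p[p]
emit(nodes)
items = p * 27

9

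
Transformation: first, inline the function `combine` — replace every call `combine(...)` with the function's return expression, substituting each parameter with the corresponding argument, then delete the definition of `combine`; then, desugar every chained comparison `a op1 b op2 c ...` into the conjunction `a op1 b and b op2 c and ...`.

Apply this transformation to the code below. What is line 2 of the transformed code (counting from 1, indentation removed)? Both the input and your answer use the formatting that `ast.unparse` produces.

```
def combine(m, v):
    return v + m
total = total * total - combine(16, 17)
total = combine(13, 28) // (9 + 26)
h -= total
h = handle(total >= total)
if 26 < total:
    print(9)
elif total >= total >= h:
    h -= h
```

total = (28 + 13) // (9 + 26)

Transformed code:
total = total * total - (17 + 16)
total = (28 + 13) // (9 + 26)
h -= total
h = handle(total >= total)
if 26 < total:
    print(9)
elif total >= total and total >= h:
    h -= h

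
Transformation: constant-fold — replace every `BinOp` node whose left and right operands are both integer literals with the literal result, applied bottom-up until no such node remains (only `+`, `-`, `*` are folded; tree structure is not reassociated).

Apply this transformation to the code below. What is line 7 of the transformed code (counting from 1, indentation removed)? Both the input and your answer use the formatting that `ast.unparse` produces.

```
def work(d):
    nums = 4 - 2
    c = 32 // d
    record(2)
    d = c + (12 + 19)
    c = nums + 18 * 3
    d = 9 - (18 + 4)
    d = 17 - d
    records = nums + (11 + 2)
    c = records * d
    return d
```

d = -13

Transformed code:
def work(d):
    nums = 2
    c = 32 // d
    record(2)
    d = c + 31
    c = nums + 54
    d = -13
    d = 17 - d
    records = nums + 13
    c = records * d
    return d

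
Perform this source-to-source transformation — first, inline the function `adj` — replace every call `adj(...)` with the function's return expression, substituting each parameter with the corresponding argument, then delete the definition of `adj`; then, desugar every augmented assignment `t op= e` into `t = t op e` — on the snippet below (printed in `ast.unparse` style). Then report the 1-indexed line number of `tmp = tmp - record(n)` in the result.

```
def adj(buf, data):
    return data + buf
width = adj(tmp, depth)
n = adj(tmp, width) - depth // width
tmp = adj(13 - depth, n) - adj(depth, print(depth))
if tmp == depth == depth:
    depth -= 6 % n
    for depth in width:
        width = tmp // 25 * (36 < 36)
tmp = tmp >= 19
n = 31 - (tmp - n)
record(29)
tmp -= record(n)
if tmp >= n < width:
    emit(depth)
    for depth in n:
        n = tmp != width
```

11

Transformed code:
width = depth + tmp
n = width + tmp - depth // width
tmp = n + (13 - depth) - (print(depth) + depth)
if tmp == depth == depth:
    depth = depth - 6 % n
    for depth in width:
        width = tmp // 25 * (36 < 36)
tmp = tmp >= 19
n = 31 - (tmp - n)
record(29)
tmp = tmp - record(n)
if tmp >= n < width:
    emit(depth)
    for depth in n:
        n = tmp != width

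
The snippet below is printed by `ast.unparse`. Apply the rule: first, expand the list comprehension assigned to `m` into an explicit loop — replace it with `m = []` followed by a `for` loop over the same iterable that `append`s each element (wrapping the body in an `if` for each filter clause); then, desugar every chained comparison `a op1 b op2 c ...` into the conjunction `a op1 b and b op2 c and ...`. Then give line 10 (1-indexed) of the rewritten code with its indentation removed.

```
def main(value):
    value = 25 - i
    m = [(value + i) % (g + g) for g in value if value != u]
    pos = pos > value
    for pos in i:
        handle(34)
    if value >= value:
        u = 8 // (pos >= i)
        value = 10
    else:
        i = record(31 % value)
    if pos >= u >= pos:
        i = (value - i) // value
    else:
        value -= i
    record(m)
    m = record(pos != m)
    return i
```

if value >= value:

Transformed code:
def main(value):
    value = 25 - i
    m = []
    for g in value:
        if value != u:
            m.append((value + i) % (g + g))
    pos = pos > value
    for pos in i:
        handle(34)
    if value >= value:
        u = 8 // (pos >= i)
        value = 10
    else:
        i = record(31 % value)
    if pos >= u and u >= pos:
        i = (value - i) // value
    else:
        value -= i
    record(m)
    m = record(pos != m)
    return i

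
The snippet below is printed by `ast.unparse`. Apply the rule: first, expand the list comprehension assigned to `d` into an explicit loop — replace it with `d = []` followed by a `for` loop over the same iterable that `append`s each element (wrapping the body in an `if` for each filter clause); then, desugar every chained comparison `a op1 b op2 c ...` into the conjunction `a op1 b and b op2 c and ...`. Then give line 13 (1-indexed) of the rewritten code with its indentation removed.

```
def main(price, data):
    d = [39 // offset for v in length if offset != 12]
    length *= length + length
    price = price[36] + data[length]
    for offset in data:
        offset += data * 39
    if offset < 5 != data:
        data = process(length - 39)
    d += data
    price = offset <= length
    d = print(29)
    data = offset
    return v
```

price = offset <= length

Transformed code:
def main(price, data):
    d = []
    for v in length:
        if offset != 12:
            d.append(39 // offset)
    length *= length + length
    price = price[36] + data[length]
    for offset in data:
        offset += data * 39
    if offset < 5 and 5 != data:
        data = process(length - 39)
    d += data
    price = offset <= length
    d = print(29)
    data = offset
    return v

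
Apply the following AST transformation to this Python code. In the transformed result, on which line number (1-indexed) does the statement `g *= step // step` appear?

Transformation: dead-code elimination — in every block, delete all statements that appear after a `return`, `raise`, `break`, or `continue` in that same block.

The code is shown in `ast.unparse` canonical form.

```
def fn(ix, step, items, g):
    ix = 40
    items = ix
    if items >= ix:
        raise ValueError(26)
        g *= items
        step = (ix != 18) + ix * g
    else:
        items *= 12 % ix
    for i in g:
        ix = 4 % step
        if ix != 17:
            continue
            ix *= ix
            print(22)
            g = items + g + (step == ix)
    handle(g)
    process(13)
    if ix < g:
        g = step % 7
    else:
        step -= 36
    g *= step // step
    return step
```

Transformed code:
def fn(ix, step, items, g):
    ix = 40
    items = ix
    if items >= ix:
        raise ValueError(26)
    else:
        items *= 12 % ix
    for i in g:
        ix = 4 % step
        if ix != 17:
            continue
    handle(g)
    process(13)
    if ix < g:
        g = step % 7
    else:
        step -= 36
    g *= step // step
    return step

18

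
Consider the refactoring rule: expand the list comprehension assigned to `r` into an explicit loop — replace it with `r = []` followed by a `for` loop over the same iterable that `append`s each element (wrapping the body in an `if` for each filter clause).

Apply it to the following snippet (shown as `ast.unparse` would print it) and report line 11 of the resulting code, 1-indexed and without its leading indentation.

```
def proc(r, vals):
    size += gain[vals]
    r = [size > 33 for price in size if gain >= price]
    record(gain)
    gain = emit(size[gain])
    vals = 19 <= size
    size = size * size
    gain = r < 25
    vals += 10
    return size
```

Transformed code:
def proc(r, vals):
    size += gain[vals]
    r = []
    for price in size:
        if gain >= price:
            r.append(size > 33)
    record(gain)
    gain = emit(size[gain])
    vals = 19 <= size
    size = size * size
    gain = r < 25
    vals += 10
    return size

gain = r < 25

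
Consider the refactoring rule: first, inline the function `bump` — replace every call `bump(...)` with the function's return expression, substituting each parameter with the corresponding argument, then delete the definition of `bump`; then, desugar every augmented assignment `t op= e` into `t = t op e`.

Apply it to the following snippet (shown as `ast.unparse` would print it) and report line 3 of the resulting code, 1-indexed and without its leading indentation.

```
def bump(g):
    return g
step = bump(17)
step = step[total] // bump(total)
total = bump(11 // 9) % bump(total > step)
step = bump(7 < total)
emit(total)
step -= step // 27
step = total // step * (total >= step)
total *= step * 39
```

Transformed code:
step = 17
step = step[total] // total
total = 11 // 9 % (total > step)
step = 7 < total
emit(total)
step = step - step // 27
step = total // step * (total >= step)
total = total * (step * 39)

total = 11 // 9 % (total > step)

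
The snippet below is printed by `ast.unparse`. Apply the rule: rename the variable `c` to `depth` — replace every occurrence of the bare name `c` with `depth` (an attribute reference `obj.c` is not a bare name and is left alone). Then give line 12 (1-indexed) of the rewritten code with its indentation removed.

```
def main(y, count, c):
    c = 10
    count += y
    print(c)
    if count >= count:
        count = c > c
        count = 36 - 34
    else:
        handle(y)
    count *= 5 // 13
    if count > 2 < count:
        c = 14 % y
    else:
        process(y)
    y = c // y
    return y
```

depth = 14 % y

Transformed code:
def main(y, count, depth):
    depth = 10
    count += y
    print(depth)
    if count >= count:
        count = depth > depth
        count = 36 - 34
    else:
        handle(y)
    count *= 5 // 13
    if count > 2 < count:
        depth = 14 % y
    else:
        process(y)
    y = depth // y
    return y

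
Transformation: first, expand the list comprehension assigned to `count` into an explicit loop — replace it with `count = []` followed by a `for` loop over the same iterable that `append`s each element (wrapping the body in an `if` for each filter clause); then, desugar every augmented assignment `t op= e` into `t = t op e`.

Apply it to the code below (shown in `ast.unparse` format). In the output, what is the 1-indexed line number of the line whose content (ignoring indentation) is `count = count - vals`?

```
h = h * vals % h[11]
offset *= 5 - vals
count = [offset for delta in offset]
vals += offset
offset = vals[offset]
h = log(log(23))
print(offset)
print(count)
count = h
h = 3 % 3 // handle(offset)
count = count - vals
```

Transformed code:
h = h * vals % h[11]
offset = offset * (5 - vals)
count = []
for delta in offset:
    count.append(offset)
vals = vals + offset
offset = vals[offset]
h = log(log(23))
print(offset)
print(count)
count = h
h = 3 % 3 // handle(offset)
count = count - vals

13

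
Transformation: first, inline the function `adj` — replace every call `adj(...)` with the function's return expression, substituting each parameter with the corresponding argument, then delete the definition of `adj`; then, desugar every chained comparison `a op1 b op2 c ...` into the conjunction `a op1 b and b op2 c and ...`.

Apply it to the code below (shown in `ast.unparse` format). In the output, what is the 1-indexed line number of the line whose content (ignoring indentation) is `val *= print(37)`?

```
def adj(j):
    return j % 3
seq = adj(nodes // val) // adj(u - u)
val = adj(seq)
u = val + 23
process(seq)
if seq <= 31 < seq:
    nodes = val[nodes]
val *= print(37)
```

7

Transformed code:
seq = nodes // val % 3 // ((u - u) % 3)
val = seq % 3
u = val + 23
process(seq)
if seq <= 31 and 31 < seq:
    nodes = val[nodes]
val *= print(37)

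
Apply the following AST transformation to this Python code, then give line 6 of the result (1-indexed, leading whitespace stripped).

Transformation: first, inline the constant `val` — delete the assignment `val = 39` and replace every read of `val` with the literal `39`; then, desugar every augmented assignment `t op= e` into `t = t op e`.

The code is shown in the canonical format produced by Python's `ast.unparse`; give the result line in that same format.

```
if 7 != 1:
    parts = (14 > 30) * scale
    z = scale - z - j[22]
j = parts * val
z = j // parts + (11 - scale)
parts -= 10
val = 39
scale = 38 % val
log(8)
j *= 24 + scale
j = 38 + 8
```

parts = parts - 10

Transformed code:
if 7 != 1:
    parts = (14 > 30) * scale
    z = scale - z - j[22]
j = parts * 39
z = j // parts + (11 - scale)
parts = parts - 10
scale = 38 % 39
log(8)
j = j * (24 + scale)
j = 38 + 8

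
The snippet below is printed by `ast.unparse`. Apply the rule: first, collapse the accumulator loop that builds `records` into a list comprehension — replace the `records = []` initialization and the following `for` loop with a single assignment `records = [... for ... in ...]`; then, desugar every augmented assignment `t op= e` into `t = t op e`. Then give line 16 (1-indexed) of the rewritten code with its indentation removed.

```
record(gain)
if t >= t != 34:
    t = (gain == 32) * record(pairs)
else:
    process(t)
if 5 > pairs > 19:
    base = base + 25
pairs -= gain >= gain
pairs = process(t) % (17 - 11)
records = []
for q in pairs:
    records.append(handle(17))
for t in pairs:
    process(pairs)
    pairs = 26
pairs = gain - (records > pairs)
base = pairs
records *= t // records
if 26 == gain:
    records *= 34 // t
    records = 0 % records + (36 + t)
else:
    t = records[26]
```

Transformed code:
record(gain)
if t >= t != 34:
    t = (gain == 32) * record(pairs)
else:
    process(t)
if 5 > pairs > 19:
    base = base + 25
pairs = pairs - (gain >= gain)
pairs = process(t) % (17 - 11)
records = [handle(17) for q in pairs]
for t in pairs:
    process(pairs)
    pairs = 26
pairs = gain - (records > pairs)
base = pairs
records = records * (t // records)
if 26 == gain:
    records = records * (34 // t)
    records = 0 % records + (36 + t)
else:
    t = records[26]

records = records * (t // records)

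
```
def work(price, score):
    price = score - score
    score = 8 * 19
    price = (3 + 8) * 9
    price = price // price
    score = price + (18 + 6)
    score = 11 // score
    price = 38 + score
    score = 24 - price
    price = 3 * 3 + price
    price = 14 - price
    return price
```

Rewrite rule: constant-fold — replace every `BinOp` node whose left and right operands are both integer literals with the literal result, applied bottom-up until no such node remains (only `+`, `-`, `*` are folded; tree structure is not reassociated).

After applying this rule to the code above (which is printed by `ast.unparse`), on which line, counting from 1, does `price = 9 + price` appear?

10

Transformed code:
def work(price, score):
    price = score - score
    score = 152
    price = 99
    price = price // price
    score = price + 24
    score = 11 // score
    price = 38 + score
    score = 24 - price
    price = 9 + price
    price = 14 - price
    return price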